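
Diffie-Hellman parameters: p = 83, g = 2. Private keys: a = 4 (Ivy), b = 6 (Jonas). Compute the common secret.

Ivy sends A = g^a mod p = 2^4 mod 83.
2^1 ≡ 2 (mod 83)
2^2 = (2^1)^2 ≡ 2^2 = 4 ≡ 4 (mod 83)
2^4 = (2^2)^2 ≡ 4^2 = 16 ≡ 16 (mod 83)
So A = 16. Jonas then computes K = A^b mod p = 16^6 mod 83.
16^1 ≡ 16 (mod 83)
16^2 = (16^1)^2 ≡ 16^2 = 256 ≡ 7 (mod 83)
16^4 = (16^2)^2 ≡ 7^2 = 49 ≡ 49 (mod 83)
16^6 = 16^4 · 16^2 ≡ 49 · 7 ≡ 11 (mod 83).

11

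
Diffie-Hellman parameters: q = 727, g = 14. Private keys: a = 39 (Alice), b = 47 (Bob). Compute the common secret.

700

Alice sends A = g^a mod q = 14^39 mod 727.
14^1 ≡ 14 (mod 727)
14^2 = (14^1)^2 ≡ 14^2 = 196 ≡ 196 (mod 727)
14^4 = (14^2)^2 ≡ 196^2 = 38416 ≡ 612 (mod 727)
14^8 = (14^4)^2 ≡ 612^2 = 374544 ≡ 139 (mod 727)
14^16 = (14^8)^2 ≡ 139^2 = 19321 ≡ 419 (mod 727)
14^32 = (14^16)^2 ≡ 419^2 = 175561 ≡ 354 (mod 727)
14^39 = 14^32 · 14^4 · 14^2 · 14^1 ≡ 354 · 612 · 196 · 14 ≡ 399 (mod 727).
So A = 399. Bob then computes K = A^b mod q = 399^47 mod 727.
399^1 ≡ 399 (mod 727)
399^2 = (399^1)^2 ≡ 399^2 = 159201 ≡ 715 (mod 727)
399^4 = (399^2)^2 ≡ 715^2 = 511225 ≡ 144 (mod 727)
399^8 = (399^4)^2 ≡ 144^2 = 20736 ≡ 380 (mod 727)
399^16 = (399^8)^2 ≡ 380^2 = 144400 ≡ 454 (mod 727)
399^32 = (399^16)^2 ≡ 454^2 = 206116 ≡ 375 (mod 727)
399^47 = 399^32 · 399^8 · 399^4 · 399^2 · 399^1 ≡ 375 · 380 · 144 · 715 · 399 ≡ 700 (mod 727).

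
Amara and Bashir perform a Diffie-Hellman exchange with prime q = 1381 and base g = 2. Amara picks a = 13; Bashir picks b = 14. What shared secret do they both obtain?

1293

Bashir sends B = g^b mod q = 2^14 mod 1381.
2^1 ≡ 2 (mod 1381)
2^2 = (2^1)^2 ≡ 2^2 = 4 ≡ 4 (mod 1381)
2^4 = (2^2)^2 ≡ 4^2 = 16 ≡ 16 (mod 1381)
2^8 = (2^4)^2 ≡ 16^2 = 256 ≡ 256 (mod 1381)
2^14 = 2^8 · 2^4 · 2^2 ≡ 256 · 16 · 4 ≡ 1193 (mod 1381).
So B = 1193. Amara then computes K = B^a mod q = 1193^13 mod 1381.
1193^1 ≡ 1193 (mod 1381)
1193^2 = (1193^1)^2 ≡ 1193^2 = 1423249 ≡ 819 (mod 1381)
1193^4 = (1193^2)^2 ≡ 819^2 = 670761 ≡ 976 (mod 1381)
1193^8 = (1193^4)^2 ≡ 976^2 = 952576 ≡ 1067 (mod 1381)
1193^13 = 1193^8 · 1193^4 · 1193^1 ≡ 1067 · 976 · 1193 ≡ 1293 (mod 1381).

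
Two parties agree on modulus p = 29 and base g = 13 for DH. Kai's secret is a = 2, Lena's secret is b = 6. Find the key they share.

23

Kai sends A = g^a mod p = 13^2 mod 29.
13^1 ≡ 13 (mod 29)
13^2 = (13^1)^2 ≡ 13^2 = 169 ≡ 24 (mod 29)
So A = 24. Lena then computes K = A^b mod p = 24^6 mod 29.
24^1 ≡ 24 (mod 29)
24^2 = (24^1)^2 ≡ 24^2 = 576 ≡ 25 (mod 29)
24^4 = (24^2)^2 ≡ 25^2 = 625 ≡ 16 (mod 29)
24^6 = 24^4 · 24^2 ≡ 16 · 25 ≡ 23 (mod 29).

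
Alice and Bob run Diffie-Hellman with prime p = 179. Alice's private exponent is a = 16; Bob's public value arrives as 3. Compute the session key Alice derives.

Shared key K = 3^16 mod 179.
3^1 ≡ 3 (mod 179)
3^2 = (3^1)^2 ≡ 3^2 = 9 ≡ 9 (mod 179)
3^4 = (3^2)^2 ≡ 9^2 = 81 ≡ 81 (mod 179)
3^8 = (3^4)^2 ≡ 81^2 = 6561 ≡ 117 (mod 179)
3^16 = (3^8)^2 ≡ 117^2 = 13689 ≡ 85 (mod 179)

85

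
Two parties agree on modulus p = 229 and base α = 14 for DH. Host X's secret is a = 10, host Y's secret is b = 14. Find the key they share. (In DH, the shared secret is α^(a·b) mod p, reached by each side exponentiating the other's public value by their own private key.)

Host Y sends B = α^b mod p = 14^14 mod 229.
14^1 ≡ 14 (mod 229)
14^2 = (14^1)^2 ≡ 14^2 = 196 ≡ 196 (mod 229)
14^4 = (14^2)^2 ≡ 196^2 = 38416 ≡ 173 (mod 229)
14^8 = (14^4)^2 ≡ 173^2 = 29929 ≡ 159 (mod 229)
14^14 = 14^8 · 14^4 · 14^2 ≡ 159 · 173 · 196 ≡ 25 (mod 229).
So B = 25. Host X then computes K = B^a mod p = 25^10 mod 229.
25^1 ≡ 25 (mod 229)
25^2 = (25^1)^2 ≡ 25^2 = 625 ≡ 167 (mod 229)
25^4 = (25^2)^2 ≡ 167^2 = 27889 ≡ 180 (mod 229)
25^8 = (25^4)^2 ≡ 180^2 = 32400 ≡ 111 (mod 229)
25^10 = 25^8 · 25^2 ≡ 111 · 167 ≡ 217 (mod 229).

217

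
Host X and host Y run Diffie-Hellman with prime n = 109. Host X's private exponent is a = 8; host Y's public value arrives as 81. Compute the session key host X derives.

Shared key K = 81^8 mod 109.
81^1 ≡ 81 (mod 109)
81^2 = (81^1)^2 ≡ 81^2 = 6561 ≡ 21 (mod 109)
81^4 = (81^2)^2 ≡ 21^2 = 441 ≡ 5 (mod 109)
81^8 = (81^4)^2 ≡ 5^2 = 25 ≡ 25 (mod 109)

25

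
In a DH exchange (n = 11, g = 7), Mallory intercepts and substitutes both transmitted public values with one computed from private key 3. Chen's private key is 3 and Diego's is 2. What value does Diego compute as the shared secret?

4

Diego receives Mallory's public value M = 7^3 mod 11 instead of the honest one.
7^1 ≡ 7 (mod 11)
7^2 = (7^1)^2 ≡ 7^2 = 49 ≡ 5 (mod 11)
7^3 = 7^2 · 7^1 ≡ 5 · 7 ≡ 2 (mod 11).
So M = 2. Diego computes K = M^2 mod 11.
2^1 ≡ 2 (mod 11)
2^2 = (2^1)^2 ≡ 2^2 = 4 ≡ 4 (mod 11)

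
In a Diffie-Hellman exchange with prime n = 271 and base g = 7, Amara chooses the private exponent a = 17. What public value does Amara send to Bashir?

163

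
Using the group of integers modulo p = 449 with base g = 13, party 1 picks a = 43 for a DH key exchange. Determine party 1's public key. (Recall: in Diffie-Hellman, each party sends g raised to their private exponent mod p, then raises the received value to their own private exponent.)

Public value = 13^43 mod 449.
13^1 ≡ 13 (mod 449)
13^2 = (13^1)^2 ≡ 13^2 = 169 ≡ 169 (mod 449)
13^4 = (13^2)^2 ≡ 169^2 = 28561 ≡ 274 (mod 449)
13^8 = (13^4)^2 ≡ 274^2 = 75076 ≡ 93 (mod 449)
13^16 = (13^8)^2 ≡ 93^2 = 8649 ≡ 118 (mod 449)
13^32 = (13^16)^2 ≡ 118^2 = 13924 ≡ 5 (mod 449)
13^43 = 13^32 · 13^8 · 13^2 · 13^1 ≡ 5 · 93 · 169 · 13 ≡ 130 (mod 449).

130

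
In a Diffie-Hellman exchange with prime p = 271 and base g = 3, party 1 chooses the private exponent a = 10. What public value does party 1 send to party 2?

242

Public value = 3^10 mod 271.
3^1 ≡ 3 (mod 271)
3^2 = (3^1)^2 ≡ 3^2 = 9 ≡ 9 (mod 271)
3^4 = (3^2)^2 ≡ 9^2 = 81 ≡ 81 (mod 271)
3^8 = (3^4)^2 ≡ 81^2 = 6561 ≡ 57 (mod 271)
3^10 = 3^8 · 3^2 ≡ 57 · 9 ≡ 242 (mod 271).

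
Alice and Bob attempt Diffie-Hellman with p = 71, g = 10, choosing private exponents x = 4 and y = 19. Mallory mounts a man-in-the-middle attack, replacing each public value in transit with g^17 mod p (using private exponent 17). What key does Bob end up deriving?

50

Bob receives Mallory's public value M = 10^17 mod 71 instead of the honest one.
10^1 ≡ 10 (mod 71)
10^2 = (10^1)^2 ≡ 10^2 = 100 ≡ 29 (mod 71)
10^4 = (10^2)^2 ≡ 29^2 = 841 ≡ 60 (mod 71)
10^8 = (10^4)^2 ≡ 60^2 = 3600 ≡ 50 (mod 71)
10^16 = (10^8)^2 ≡ 50^2 = 2500 ≡ 15 (mod 71)
10^17 = 10^16 · 10^1 ≡ 15 · 10 ≡ 8 (mod 71).
So M = 8. Bob computes K = M^19 mod 71.
8^1 ≡ 8 (mod 71)
8^2 = (8^1)^2 ≡ 8^2 = 64 ≡ 64 (mod 71)
8^4 = (8^2)^2 ≡ 64^2 = 4096 ≡ 49 (mod 71)
8^8 = (8^4)^2 ≡ 49^2 = 2401 ≡ 58 (mod 71)
8^16 = (8^8)^2 ≡ 58^2 = 3364 ≡ 27 (mod 71)
8^19 = 8^16 · 8^2 · 8^1 ≡ 27 · 64 · 8 ≡ 50 (mod 71).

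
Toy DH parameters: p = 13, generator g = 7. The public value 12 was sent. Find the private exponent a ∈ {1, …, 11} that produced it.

Try successive powers of 7 modulo 13:
7^1 ≡ 7
7^2 ≡ 10
7^3 ≡ 5
7^4 ≡ 9
7^5 ≡ 11
7^6 ≡ 12
Found: a = 6.

6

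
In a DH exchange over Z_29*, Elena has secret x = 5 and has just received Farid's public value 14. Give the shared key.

19

Shared key K = 14^5 mod 29.
14^1 ≡ 14 (mod 29)
14^2 = (14^1)^2 ≡ 14^2 = 196 ≡ 22 (mod 29)
14^4 = (14^2)^2 ≡ 22^2 = 484 ≡ 20 (mod 29)
14^5 = 14^4 · 14^1 ≡ 20 · 14 ≡ 19 (mod 29).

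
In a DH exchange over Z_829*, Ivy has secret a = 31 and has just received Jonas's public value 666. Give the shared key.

Shared key K = 666^31 mod 829.
666^1 ≡ 666 (mod 829)
666^2 = (666^1)^2 ≡ 666^2 = 443556 ≡ 41 (mod 829)
666^4 = (666^2)^2 ≡ 41^2 = 1681 ≡ 23 (mod 829)
666^8 = (666^4)^2 ≡ 23^2 = 529 ≡ 529 (mod 829)
666^16 = (666^8)^2 ≡ 529^2 = 279841 ≡ 468 (mod 829)
666^31 = 666^16 · 666^8 · 666^4 · 666^2 · 666^1 ≡ 468 · 529 · 23 · 41 · 666 ≡ 60 (mod 829).

60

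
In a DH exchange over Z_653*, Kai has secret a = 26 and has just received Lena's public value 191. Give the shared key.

457

Shared key K = 191^26 mod 653.
191^1 ≡ 191 (mod 653)
191^2 = (191^1)^2 ≡ 191^2 = 36481 ≡ 566 (mod 653)
191^4 = (191^2)^2 ≡ 566^2 = 320356 ≡ 386 (mod 653)
191^8 = (191^4)^2 ≡ 386^2 = 148996 ≡ 112 (mod 653)
191^16 = (191^8)^2 ≡ 112^2 = 12544 ≡ 137 (mod 653)
191^26 = 191^16 · 191^8 · 191^2 ≡ 137 · 112 · 566 ≡ 457 (mod 653).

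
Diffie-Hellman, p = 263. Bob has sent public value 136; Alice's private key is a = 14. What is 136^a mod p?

3

Shared key K = 136^14 mod 263.
136^1 ≡ 136 (mod 263)
136^2 = (136^1)^2 ≡ 136^2 = 18496 ≡ 86 (mod 263)
136^4 = (136^2)^2 ≡ 86^2 = 7396 ≡ 32 (mod 263)
136^8 = (136^4)^2 ≡ 32^2 = 1024 ≡ 235 (mod 263)
136^14 = 136^8 · 136^4 · 136^2 ≡ 235 · 32 · 86 ≡ 3 (mod 263).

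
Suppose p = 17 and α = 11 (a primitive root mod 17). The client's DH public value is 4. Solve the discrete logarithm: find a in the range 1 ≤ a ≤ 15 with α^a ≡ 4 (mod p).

4

Try successive powers of 11 modulo 17:
11^1 ≡ 11
11^2 ≡ 2
11^3 ≡ 5
11^4 ≡ 4
Found: a = 4.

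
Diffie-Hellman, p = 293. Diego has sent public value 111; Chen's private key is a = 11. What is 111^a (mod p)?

92

Shared key K = 111^11 mod 293.
111^1 ≡ 111 (mod 293)
111^2 = (111^1)^2 ≡ 111^2 = 12321 ≡ 15 (mod 293)
111^4 = (111^2)^2 ≡ 15^2 = 225 ≡ 225 (mod 293)
111^8 = (111^4)^2 ≡ 225^2 = 50625 ≡ 229 (mod 293)
111^11 = 111^8 · 111^2 · 111^1 ≡ 229 · 15 · 111 ≡ 92 (mod 293).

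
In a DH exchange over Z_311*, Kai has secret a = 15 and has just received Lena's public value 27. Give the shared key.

224

Shared key K = 27^15 mod 311.
27^1 ≡ 27 (mod 311)
27^2 = (27^1)^2 ≡ 27^2 = 729 ≡ 107 (mod 311)
27^4 = (27^2)^2 ≡ 107^2 = 11449 ≡ 253 (mod 311)
27^8 = (27^4)^2 ≡ 253^2 = 64009 ≡ 254 (mod 311)
27^15 = 27^8 · 27^4 · 27^2 · 27^1 ≡ 254 · 253 · 107 · 27 ≡ 224 (mod 311).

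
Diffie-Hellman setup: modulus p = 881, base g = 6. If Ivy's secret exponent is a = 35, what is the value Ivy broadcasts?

Public value = 6^35 (mod 881).
6^1 ≡ 6 (mod 881)
6^2 = (6^1)^2 ≡ 6^2 = 36 ≡ 36 (mod 881)
6^4 = (6^2)^2 ≡ 36^2 = 1296 ≡ 415 (mod 881)
6^8 = (6^4)^2 ≡ 415^2 = 172225 ≡ 430 (mod 881)
6^16 = (6^8)^2 ≡ 430^2 = 184900 ≡ 771 (mod 881)
6^32 = (6^16)^2 ≡ 771^2 = 594441 ≡ 647 (mod 881)
6^35 = 6^32 · 6^2 · 6^1 ≡ 647 · 36 · 6 ≡ 554 (mod 881).

554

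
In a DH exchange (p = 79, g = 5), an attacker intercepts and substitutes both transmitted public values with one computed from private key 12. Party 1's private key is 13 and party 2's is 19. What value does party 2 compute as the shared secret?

Party 2 receives an attacker's public value M = 5^12 mod 79 instead of the honest one.
5^1 ≡ 5 (mod 79)
5^2 = (5^1)^2 ≡ 5^2 = 25 ≡ 25 (mod 79)
5^4 = (5^2)^2 ≡ 25^2 = 625 ≡ 72 (mod 79)
5^8 = (5^4)^2 ≡ 72^2 = 5184 ≡ 49 (mod 79)
5^12 = 5^8 · 5^4 ≡ 49 · 72 ≡ 52 (mod 79).
So M = 52. Party 2 computes K = M^19 mod 79.
52^1 ≡ 52 (mod 79)
52^2 = (52^1)^2 ≡ 52^2 = 2704 ≡ 18 (mod 79)
52^4 = (52^2)^2 ≡ 18^2 = 324 ≡ 8 (mod 79)
52^8 = (52^4)^2 ≡ 8^2 = 64 ≡ 64 (mod 79)
52^16 = (52^8)^2 ≡ 64^2 = 4096 ≡ 67 (mod 79)
52^19 = 52^16 · 52^2 · 52^1 ≡ 67 · 18 · 52 ≡ 65 (mod 79).

65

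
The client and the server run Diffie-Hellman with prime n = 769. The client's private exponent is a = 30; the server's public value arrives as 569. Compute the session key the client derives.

646

Shared key K = 569^30 mod 769.
569^1 ≡ 569 (mod 769)
569^2 = (569^1)^2 ≡ 569^2 = 323761 ≡ 12 (mod 769)
569^4 = (569^2)^2 ≡ 12^2 = 144 ≡ 144 (mod 769)
569^8 = (569^4)^2 ≡ 144^2 = 20736 ≡ 742 (mod 769)
569^16 = (569^8)^2 ≡ 742^2 = 550564 ≡ 729 (mod 769)
569^30 = 569^16 · 569^8 · 569^4 · 569^2 ≡ 729 · 742 · 144 · 12 ≡ 646 (mod 769).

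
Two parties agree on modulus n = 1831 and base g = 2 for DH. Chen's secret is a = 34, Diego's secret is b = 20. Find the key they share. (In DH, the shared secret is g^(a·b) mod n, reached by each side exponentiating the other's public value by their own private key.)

287

Chen sends A = g^a mod n = 2^34 mod 1831.
2^1 ≡ 2 (mod 1831)
2^2 = (2^1)^2 ≡ 2^2 = 4 ≡ 4 (mod 1831)
2^4 = (2^2)^2 ≡ 4^2 = 16 ≡ 16 (mod 1831)
2^8 = (2^4)^2 ≡ 16^2 = 256 ≡ 256 (mod 1831)
2^16 = (2^8)^2 ≡ 256^2 = 65536 ≡ 1451 (mod 1831)
2^32 = (2^16)^2 ≡ 1451^2 = 2105401 ≡ 1582 (mod 1831)
2^34 = 2^32 · 2^2 ≡ 1582 · 4 ≡ 835 (mod 1831).
So A = 835. Diego then computes K = A^b mod n = 835^20 mod 1831.
835^1 ≡ 835 (mod 1831)
835^2 = (835^1)^2 ≡ 835^2 = 697225 ≡ 1445 (mod 1831)
835^4 = (835^2)^2 ≡ 1445^2 = 2088025 ≡ 685 (mod 1831)
835^8 = (835^4)^2 ≡ 685^2 = 469225 ≡ 489 (mod 1831)
835^16 = (835^8)^2 ≡ 489^2 = 239121 ≡ 1091 (mod 1831)
835^20 = 835^16 · 835^4 ≡ 1091 · 685 ≡ 287 (mod 1831).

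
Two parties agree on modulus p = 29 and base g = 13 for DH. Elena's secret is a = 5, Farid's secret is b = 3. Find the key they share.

13

Farid sends B = g^b mod p = 13^3 mod 29.
13^1 ≡ 13 (mod 29)
13^2 = (13^1)^2 ≡ 13^2 = 169 ≡ 24 (mod 29)
13^3 = 13^2 · 13^1 ≡ 24 · 13 ≡ 22 (mod 29).
So B = 22. Elena then computes K = B^a mod p = 22^5 mod 29.
22^1 ≡ 22 (mod 29)
22^2 = (22^1)^2 ≡ 22^2 = 484 ≡ 20 (mod 29)
22^4 = (22^2)^2 ≡ 20^2 = 400 ≡ 23 (mod 29)
22^5 = 22^4 · 22^1 ≡ 23 · 22 ≡ 13 (mod 29).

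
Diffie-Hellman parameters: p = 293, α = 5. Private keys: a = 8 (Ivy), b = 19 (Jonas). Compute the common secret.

197

Jonas sends B = α^b mod p = 5^19 mod 293.
5^1 ≡ 5 (mod 293)
5^2 = (5^1)^2 ≡ 5^2 = 25 ≡ 25 (mod 293)
5^4 = (5^2)^2 ≡ 25^2 = 625 ≡ 39 (mod 293)
5^8 = (5^4)^2 ≡ 39^2 = 1521 ≡ 56 (mod 293)
5^16 = (5^8)^2 ≡ 56^2 = 3136 ≡ 206 (mod 293)
5^19 = 5^16 · 5^2 · 5^1 ≡ 206 · 25 · 5 ≡ 259 (mod 293).
So B = 259. Ivy then computes K = B^a mod p = 259^8 mod 293.
259^1 ≡ 259 (mod 293)
259^2 = (259^1)^2 ≡ 259^2 = 67081 ≡ 277 (mod 293)
259^4 = (259^2)^2 ≡ 277^2 = 76729 ≡ 256 (mod 293)
259^8 = (259^4)^2 ≡ 256^2 = 65536 ≡ 197 (mod 293)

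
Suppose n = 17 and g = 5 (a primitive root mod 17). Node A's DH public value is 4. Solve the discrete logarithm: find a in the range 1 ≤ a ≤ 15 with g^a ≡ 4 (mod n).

12

Try successive powers of 5 modulo 17:
5^1 ≡ 5
5^2 ≡ 8
5^3 ≡ 6
5^4 ≡ 13
5^5 ≡ 14
5^6 ≡ 2
5^7 ≡ 10
5^8 ≡ 16
5^9 ≡ 12
5^10 ≡ 9
5^11 ≡ 11
5^12 ≡ 4
Found: a = 12.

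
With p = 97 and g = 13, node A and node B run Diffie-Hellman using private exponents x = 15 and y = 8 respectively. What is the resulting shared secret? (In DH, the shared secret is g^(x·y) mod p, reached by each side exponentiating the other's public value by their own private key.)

22

Node B sends B = g^y mod p = 13^8 mod 97.
13^1 ≡ 13 (mod 97)
13^2 = (13^1)^2 ≡ 13^2 = 169 ≡ 72 (mod 97)
13^4 = (13^2)^2 ≡ 72^2 = 5184 ≡ 43 (mod 97)
13^8 = (13^4)^2 ≡ 43^2 = 1849 ≡ 6 (mod 97)
So B = 6. Node A then computes K = B^x mod p = 6^15 mod 97.
6^1 ≡ 6 (mod 97)
6^2 = (6^1)^2 ≡ 6^2 = 36 ≡ 36 (mod 97)
6^4 = (6^2)^2 ≡ 36^2 = 1296 ≡ 35 (mod 97)
6^8 = (6^4)^2 ≡ 35^2 = 1225 ≡ 61 (mod 97)
6^15 = 6^8 · 6^4 · 6^2 · 6^1 ≡ 61 · 35 · 36 · 6 ≡ 22 (mod 97).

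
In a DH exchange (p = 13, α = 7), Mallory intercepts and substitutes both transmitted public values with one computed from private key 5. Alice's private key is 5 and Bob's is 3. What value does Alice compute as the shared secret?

Alice receives Mallory's public value M = 7^5 mod 13 instead of the honest one.
7^1 ≡ 7 (mod 13)
7^2 = (7^1)^2 ≡ 7^2 = 49 ≡ 10 (mod 13)
7^4 = (7^2)^2 ≡ 10^2 = 100 ≡ 9 (mod 13)
7^5 = 7^4 · 7^1 ≡ 9 · 7 ≡ 11 (mod 13).
So M = 11. Alice computes K = M^5 mod 13.
11^1 ≡ 11 (mod 13)
11^2 = (11^1)^2 ≡ 11^2 = 121 ≡ 4 (mod 13)
11^4 = (11^2)^2 ≡ 4^2 = 16 ≡ 3 (mod 13)
11^5 = 11^4 · 11^1 ≡ 3 · 11 ≡ 7 (mod 13).

7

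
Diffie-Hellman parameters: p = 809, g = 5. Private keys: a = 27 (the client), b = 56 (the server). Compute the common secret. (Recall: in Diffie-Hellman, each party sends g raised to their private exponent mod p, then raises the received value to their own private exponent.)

The client sends A = g^a mod p = 5^27 mod 809.
5^1 ≡ 5 (mod 809)
5^2 = (5^1)^2 ≡ 5^2 = 25 ≡ 25 (mod 809)
5^4 = (5^2)^2 ≡ 25^2 = 625 ≡ 625 (mod 809)
5^8 = (5^4)^2 ≡ 625^2 = 390625 ≡ 687 (mod 809)
5^16 = (5^8)^2 ≡ 687^2 = 471969 ≡ 322 (mod 809)
5^27 = 5^16 · 5^8 · 5^2 · 5^1 ≡ 322 · 687 · 25 · 5 ≡ 130 (mod 809).
So A = 130. The server then computes K = A^b mod p = 130^56 mod 809.
130^1 ≡ 130 (mod 809)
130^2 = (130^1)^2 ≡ 130^2 = 16900 ≡ 720 (mod 809)
130^4 = (130^2)^2 ≡ 720^2 = 518400 ≡ 640 (mod 809)
130^8 = (130^4)^2 ≡ 640^2 = 409600 ≡ 246 (mod 809)
130^16 = (130^8)^2 ≡ 246^2 = 60516 ≡ 650 (mod 809)
130^32 = (130^16)^2 ≡ 650^2 = 422500 ≡ 202 (mod 809)
130^56 = 130^32 · 130^16 · 130^8 ≡ 202 · 650 · 246 ≡ 475 (mod 809).

475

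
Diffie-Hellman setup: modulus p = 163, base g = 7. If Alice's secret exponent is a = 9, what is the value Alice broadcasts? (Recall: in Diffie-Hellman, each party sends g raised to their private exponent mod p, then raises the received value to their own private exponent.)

23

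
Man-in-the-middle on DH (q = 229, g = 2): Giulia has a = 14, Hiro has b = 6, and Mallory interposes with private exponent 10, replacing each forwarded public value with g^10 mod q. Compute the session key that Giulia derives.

Giulia receives Mallory's public value M = 2^10 mod 229 instead of the honest one.
2^1 ≡ 2 (mod 229)
2^2 = (2^1)^2 ≡ 2^2 = 4 ≡ 4 (mod 229)
2^4 = (2^2)^2 ≡ 4^2 = 16 ≡ 16 (mod 229)
2^8 = (2^4)^2 ≡ 16^2 = 256 ≡ 27 (mod 229)
2^10 = 2^8 · 2^2 ≡ 27 · 4 ≡ 108 (mod 229).
So M = 108. Giulia computes K = M^14 mod 229.
108^1 ≡ 108 (mod 229)
108^2 = (108^1)^2 ≡ 108^2 = 11664 ≡ 214 (mod 229)
108^4 = (108^2)^2 ≡ 214^2 = 45796 ≡ 225 (mod 229)
108^8 = (108^4)^2 ≡ 225^2 = 50625 ≡ 16 (mod 229)
108^14 = 108^8 · 108^4 · 108^2 ≡ 16 · 225 · 214 ≡ 44 (mod 229).

44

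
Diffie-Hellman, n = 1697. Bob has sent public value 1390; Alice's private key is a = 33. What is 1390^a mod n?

758

Shared key K = 1390^33 mod 1697.
1390^1 ≡ 1390 (mod 1697)
1390^2 = (1390^1)^2 ≡ 1390^2 = 1932100 ≡ 914 (mod 1697)
1390^4 = (1390^2)^2 ≡ 914^2 = 835396 ≡ 472 (mod 1697)
1390^8 = (1390^4)^2 ≡ 472^2 = 222784 ≡ 477 (mod 1697)
1390^16 = (1390^8)^2 ≡ 477^2 = 227529 ≡ 131 (mod 1697)
1390^32 = (1390^16)^2 ≡ 131^2 = 17161 ≡ 191 (mod 1697)
1390^33 = 1390^32 · 1390^1 ≡ 191 · 1390 ≡ 758 (mod 1697).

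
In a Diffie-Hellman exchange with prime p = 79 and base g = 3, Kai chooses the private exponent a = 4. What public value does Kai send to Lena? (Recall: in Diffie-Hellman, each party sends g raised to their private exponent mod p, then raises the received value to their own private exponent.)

2

Public value = 3^4 mod 79.
3^1 ≡ 3 (mod 79)
3^2 = (3^1)^2 ≡ 3^2 = 9 ≡ 9 (mod 79)
3^4 = (3^2)^2 ≡ 9^2 = 81 ≡ 2 (mod 79)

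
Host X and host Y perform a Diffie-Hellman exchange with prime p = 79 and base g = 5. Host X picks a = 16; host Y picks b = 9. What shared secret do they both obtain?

Host Y sends B = g^b mod p = 5^9 mod 79.
5^1 ≡ 5 (mod 79)
5^2 = (5^1)^2 ≡ 5^2 = 25 ≡ 25 (mod 79)
5^4 = (5^2)^2 ≡ 25^2 = 625 ≡ 72 (mod 79)
5^8 = (5^4)^2 ≡ 72^2 = 5184 ≡ 49 (mod 79)
5^9 = 5^8 · 5^1 ≡ 49 · 5 ≡ 8 (mod 79).
So B = 8. Host X then computes K = B^a mod p = 8^16 mod 79.
8^1 ≡ 8 (mod 79)
8^2 = (8^1)^2 ≡ 8^2 = 64 ≡ 64 (mod 79)
8^4 = (8^2)^2 ≡ 64^2 = 4096 ≡ 67 (mod 79)
8^8 = (8^4)^2 ≡ 67^2 = 4489 ≡ 65 (mod 79)
8^16 = (8^8)^2 ≡ 65^2 = 4225 ≡ 38 (mod 79)

38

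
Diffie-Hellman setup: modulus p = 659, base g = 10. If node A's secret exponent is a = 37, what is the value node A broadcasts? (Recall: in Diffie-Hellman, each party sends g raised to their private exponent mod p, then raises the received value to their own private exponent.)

420

Public value = 10^37 (mod 659).
10^1 ≡ 10 (mod 659)
10^2 = (10^1)^2 ≡ 10^2 = 100 ≡ 100 (mod 659)
10^4 = (10^2)^2 ≡ 100^2 = 10000 ≡ 115 (mod 659)
10^8 = (10^4)^2 ≡ 115^2 = 13225 ≡ 45 (mod 659)
10^16 = (10^8)^2 ≡ 45^2 = 2025 ≡ 48 (mod 659)
10^32 = (10^16)^2 ≡ 48^2 = 2304 ≡ 327 (mod 659)
10^37 = 10^32 · 10^4 · 10^1 ≡ 327 · 115 · 10 ≡ 420 (mod 659).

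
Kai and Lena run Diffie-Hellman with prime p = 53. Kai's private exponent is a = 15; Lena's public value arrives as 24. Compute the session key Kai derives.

Shared key K = 24^15 mod 53.
24^1 ≡ 24 (mod 53)
24^2 = (24^1)^2 ≡ 24^2 = 576 ≡ 46 (mod 53)
24^4 = (24^2)^2 ≡ 46^2 = 2116 ≡ 49 (mod 53)
24^8 = (24^4)^2 ≡ 49^2 = 2401 ≡ 16 (mod 53)
24^15 = 24^8 · 24^4 · 24^2 · 24^1 ≡ 16 · 49 · 46 · 24 ≡ 46 (mod 53).

46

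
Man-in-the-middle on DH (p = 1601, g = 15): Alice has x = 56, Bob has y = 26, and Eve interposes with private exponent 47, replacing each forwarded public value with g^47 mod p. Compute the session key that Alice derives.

475

Alice receives Eve's public value M = 15^47 mod 1601 instead of the honest one.
15^1 ≡ 15 (mod 1601)
15^2 = (15^1)^2 ≡ 15^2 = 225 ≡ 225 (mod 1601)
15^4 = (15^2)^2 ≡ 225^2 = 50625 ≡ 994 (mod 1601)
15^8 = (15^4)^2 ≡ 994^2 = 988036 ≡ 219 (mod 1601)
15^16 = (15^8)^2 ≡ 219^2 = 47961 ≡ 1532 (mod 1601)
15^32 = (15^16)^2 ≡ 1532^2 = 2347024 ≡ 1559 (mod 1601)
15^47 = 15^32 · 15^8 · 15^4 · 15^2 · 15^1 ≡ 1559 · 219 · 994 · 225 · 15 ≡ 1474 (mod 1601).
So M = 1474. Alice computes K = M^56 mod 1601.
1474^1 ≡ 1474 (mod 1601)
1474^2 = (1474^1)^2 ≡ 1474^2 = 2172676 ≡ 119 (mod 1601)
1474^4 = (1474^2)^2 ≡ 119^2 = 14161 ≡ 1353 (mod 1601)
1474^8 = (1474^4)^2 ≡ 1353^2 = 1830609 ≡ 666 (mod 1601)
1474^16 = (1474^8)^2 ≡ 666^2 = 443556 ≡ 79 (mod 1601)
1474^32 = (1474^16)^2 ≡ 79^2 = 6241 ≡ 1438 (mod 1601)
1474^56 = 1474^32 · 1474^16 · 1474^8 ≡ 1438 · 79 · 666 ≡ 475 (mod 1601).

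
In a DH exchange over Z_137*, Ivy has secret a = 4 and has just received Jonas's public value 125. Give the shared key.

49

Shared key K = 125^4 mod 137.
125^1 ≡ 125 (mod 137)
125^2 = (125^1)^2 ≡ 125^2 = 15625 ≡ 7 (mod 137)
125^4 = (125^2)^2 ≡ 7^2 = 49 ≡ 49 (mod 137)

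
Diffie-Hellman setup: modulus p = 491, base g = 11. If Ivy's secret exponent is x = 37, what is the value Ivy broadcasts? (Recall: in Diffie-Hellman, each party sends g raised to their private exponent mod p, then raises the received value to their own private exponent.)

Public value = 11^37 mod 491.
11^1 ≡ 11 (mod 491)
11^2 = (11^1)^2 ≡ 11^2 = 121 ≡ 121 (mod 491)
11^4 = (11^2)^2 ≡ 121^2 = 14641 ≡ 402 (mod 491)
11^8 = (11^4)^2 ≡ 402^2 = 161604 ≡ 65 (mod 491)
11^16 = (11^8)^2 ≡ 65^2 = 4225 ≡ 297 (mod 491)
11^32 = (11^16)^2 ≡ 297^2 = 88209 ≡ 320 (mod 491)
11^37 = 11^32 · 11^4 · 11^1 ≡ 320 · 402 · 11 ≡ 469 (mod 491).

469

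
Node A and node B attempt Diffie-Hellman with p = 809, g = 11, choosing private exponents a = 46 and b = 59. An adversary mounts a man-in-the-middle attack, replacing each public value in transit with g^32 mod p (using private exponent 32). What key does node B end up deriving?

Node B receives an adversary's public value M = 11^32 mod 809 instead of the honest one.
11^1 ≡ 11 (mod 809)
11^2 = (11^1)^2 ≡ 11^2 = 121 ≡ 121 (mod 809)
11^4 = (11^2)^2 ≡ 121^2 = 14641 ≡ 79 (mod 809)
11^8 = (11^4)^2 ≡ 79^2 = 6241 ≡ 578 (mod 809)
11^16 = (11^8)^2 ≡ 578^2 = 334084 ≡ 776 (mod 809)
11^32 = (11^16)^2 ≡ 776^2 = 602176 ≡ 280 (mod 809)
So M = 280. Node B computes K = M^59 mod 809.
280^1 ≡ 280 (mod 809)
280^2 = (280^1)^2 ≡ 280^2 = 78400 ≡ 736 (mod 809)
280^4 = (280^2)^2 ≡ 736^2 = 541696 ≡ 475 (mod 809)
280^8 = (280^4)^2 ≡ 475^2 = 225625 ≡ 723 (mod 809)
280^16 = (280^8)^2 ≡ 723^2 = 522729 ≡ 115 (mod 809)
280^32 = (280^16)^2 ≡ 115^2 = 13225 ≡ 281 (mod 809)
280^59 = 280^32 · 280^16 · 280^8 · 280^2 · 280^1 ≡ 281 · 115 · 723 · 736 · 280 ≡ 411 (mod 809).

411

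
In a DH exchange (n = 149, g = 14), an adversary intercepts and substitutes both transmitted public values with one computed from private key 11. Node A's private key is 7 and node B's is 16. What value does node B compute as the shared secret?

107

Node B receives an adversary's public value M = 14^11 mod 149 instead of the honest one.
14^1 ≡ 14 (mod 149)
14^2 = (14^1)^2 ≡ 14^2 = 196 ≡ 47 (mod 149)
14^4 = (14^2)^2 ≡ 47^2 = 2209 ≡ 123 (mod 149)
14^8 = (14^4)^2 ≡ 123^2 = 15129 ≡ 80 (mod 149)
14^11 = 14^8 · 14^2 · 14^1 ≡ 80 · 47 · 14 ≡ 43 (mod 149).
So M = 43. Node B computes K = M^16 mod 149.
43^1 ≡ 43 (mod 149)
43^2 = (43^1)^2 ≡ 43^2 = 1849 ≡ 61 (mod 149)
43^4 = (43^2)^2 ≡ 61^2 = 3721 ≡ 145 (mod 149)
43^8 = (43^4)^2 ≡ 145^2 = 21025 ≡ 16 (mod 149)
43^16 = (43^8)^2 ≡ 16^2 = 256 ≡ 107 (mod 149)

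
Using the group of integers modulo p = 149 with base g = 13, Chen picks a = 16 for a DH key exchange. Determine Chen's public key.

80

Public value = 13^16 mod 149.
13^1 ≡ 13 (mod 149)
13^2 = (13^1)^2 ≡ 13^2 = 169 ≡ 20 (mod 149)
13^4 = (13^2)^2 ≡ 20^2 = 400 ≡ 102 (mod 149)
13^8 = (13^4)^2 ≡ 102^2 = 10404 ≡ 123 (mod 149)
13^16 = (13^8)^2 ≡ 123^2 = 15129 ≡ 80 (mod 149)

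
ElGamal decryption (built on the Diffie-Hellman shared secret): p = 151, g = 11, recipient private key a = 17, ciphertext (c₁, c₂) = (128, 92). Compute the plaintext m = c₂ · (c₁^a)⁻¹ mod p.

33

Shared mask s = c₁^a mod p = 128^17 mod 151.
128^1 ≡ 128 (mod 151)
128^2 = (128^1)^2 ≡ 128^2 = 16384 ≡ 76 (mod 151)
128^4 = (128^2)^2 ≡ 76^2 = 5776 ≡ 38 (mod 151)
128^8 = (128^4)^2 ≡ 38^2 = 1444 ≡ 85 (mod 151)
128^16 = (128^8)^2 ≡ 85^2 = 7225 ≡ 128 (mod 151)
128^17 = 128^16 · 128^1 ≡ 128 · 128 ≡ 76 (mod 151).
So s = 76; s⁻¹ ≡ 2 (mod 151).
m = c₂ · s⁻¹ mod 151 = 92 · 2 mod 151 = 33.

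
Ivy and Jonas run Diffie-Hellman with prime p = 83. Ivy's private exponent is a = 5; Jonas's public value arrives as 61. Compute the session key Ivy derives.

Shared key K = 61^5 mod 83.
61^1 ≡ 61 (mod 83)
61^2 = (61^1)^2 ≡ 61^2 = 3721 ≡ 69 (mod 83)
61^4 = (61^2)^2 ≡ 69^2 = 4761 ≡ 30 (mod 83)
61^5 = 61^4 · 61^1 ≡ 30 · 61 ≡ 4 (mod 83).

4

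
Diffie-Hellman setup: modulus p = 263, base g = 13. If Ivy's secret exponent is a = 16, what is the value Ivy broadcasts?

Public value = 13^16 mod 263.
13^1 ≡ 13 (mod 263)
13^2 = (13^1)^2 ≡ 13^2 = 169 ≡ 169 (mod 263)
13^4 = (13^2)^2 ≡ 169^2 = 28561 ≡ 157 (mod 263)
13^8 = (13^4)^2 ≡ 157^2 = 24649 ≡ 190 (mod 263)
13^16 = (13^8)^2 ≡ 190^2 = 36100 ≡ 69 (mod 263)

69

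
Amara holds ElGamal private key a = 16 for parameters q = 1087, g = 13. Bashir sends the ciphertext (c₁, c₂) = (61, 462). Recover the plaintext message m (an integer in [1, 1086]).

Shared mask s = c₁^a mod q = 61^16 mod 1087.
61^1 ≡ 61 (mod 1087)
61^2 = (61^1)^2 ≡ 61^2 = 3721 ≡ 460 (mod 1087)
61^4 = (61^2)^2 ≡ 460^2 = 211600 ≡ 722 (mod 1087)
61^8 = (61^4)^2 ≡ 722^2 = 521284 ≡ 611 (mod 1087)
61^16 = (61^8)^2 ≡ 611^2 = 373321 ≡ 480 (mod 1087)
So s = 480; s⁻¹ ≡ 582 (mod 1087).
m = c₂ · s⁻¹ mod 1087 = 462 · 582 mod 1087 = 395.

395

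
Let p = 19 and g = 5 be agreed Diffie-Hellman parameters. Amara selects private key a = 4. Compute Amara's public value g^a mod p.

17

Public value = 5^4 mod 19.
5^1 ≡ 5 (mod 19)
5^2 = (5^1)^2 ≡ 5^2 = 25 ≡ 6 (mod 19)
5^4 = (5^2)^2 ≡ 6^2 = 36 ≡ 17 (mod 19)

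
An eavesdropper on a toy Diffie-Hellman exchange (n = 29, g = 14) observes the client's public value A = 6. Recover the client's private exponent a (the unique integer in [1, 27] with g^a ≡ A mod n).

Try successive powers of 14 modulo 29:
14^1 ≡ 14
14^2 ≡ 22
14^3 ≡ 18
14^4 ≡ 20
14^5 ≡ 19
14^6 ≡ 5
14^7 ≡ 12
14^8 ≡ 23
14^9 ≡ 3
14^10 ≡ 13
14^11 ≡ 8
14^12 ≡ 25
14^13 ≡ 2
14^14 ≡ 28
14^15 ≡ 15
14^16 ≡ 7
14^17 ≡ 11
14^18 ≡ 9
14^19 ≡ 10
14^20 ≡ 24
14^21 ≡ 17
14^22 ≡ 6
Found: a = 22.

22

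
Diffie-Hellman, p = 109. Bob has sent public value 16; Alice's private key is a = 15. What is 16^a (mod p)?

Shared key K = 16^15 mod 109.
16^1 ≡ 16 (mod 109)
16^2 = (16^1)^2 ≡ 16^2 = 256 ≡ 38 (mod 109)
16^4 = (16^2)^2 ≡ 38^2 = 1444 ≡ 27 (mod 109)
16^8 = (16^4)^2 ≡ 27^2 = 729 ≡ 75 (mod 109)
16^15 = 16^8 · 16^4 · 16^2 · 16^1 ≡ 75 · 27 · 38 · 16 ≡ 45 (mod 109).

45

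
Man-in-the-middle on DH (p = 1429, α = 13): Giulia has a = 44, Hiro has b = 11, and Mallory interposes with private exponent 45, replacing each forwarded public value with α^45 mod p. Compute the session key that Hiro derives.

154

Hiro receives Mallory's public value M = 13^45 mod 1429 instead of the honest one.
13^1 ≡ 13 (mod 1429)
13^2 = (13^1)^2 ≡ 13^2 = 169 ≡ 169 (mod 1429)
13^4 = (13^2)^2 ≡ 169^2 = 28561 ≡ 1410 (mod 1429)
13^8 = (13^4)^2 ≡ 1410^2 = 1988100 ≡ 361 (mod 1429)
13^16 = (13^8)^2 ≡ 361^2 = 130321 ≡ 282 (mod 1429)
13^32 = (13^16)^2 ≡ 282^2 = 79524 ≡ 929 (mod 1429)
13^45 = 13^32 · 13^8 · 13^4 · 13^1 ≡ 929 · 361 · 1410 · 13 ≡ 129 (mod 1429).
So M = 129. Hiro computes K = M^11 mod 1429.
129^1 ≡ 129 (mod 1429)
129^2 = (129^1)^2 ≡ 129^2 = 16641 ≡ 922 (mod 1429)
129^4 = (129^2)^2 ≡ 922^2 = 850084 ≡ 1258 (mod 1429)
129^8 = (129^4)^2 ≡ 1258^2 = 1582564 ≡ 661 (mod 1429)
129^11 = 129^8 · 129^2 · 129^1 ≡ 661 · 922 · 129 ≡ 154 (mod 1429).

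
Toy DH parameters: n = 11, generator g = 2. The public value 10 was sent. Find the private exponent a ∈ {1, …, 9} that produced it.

Try successive powers of 2 modulo 11:
2^1 ≡ 2
2^2 ≡ 4
2^3 ≡ 8
2^4 ≡ 5
2^5 ≡ 10
Found: a = 5.

5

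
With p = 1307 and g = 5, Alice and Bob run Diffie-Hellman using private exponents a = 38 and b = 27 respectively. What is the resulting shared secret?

733

Alice sends A = g^a mod p = 5^38 mod 1307.
5^1 ≡ 5 (mod 1307)
5^2 = (5^1)^2 ≡ 5^2 = 25 ≡ 25 (mod 1307)
5^4 = (5^2)^2 ≡ 25^2 = 625 ≡ 625 (mod 1307)
5^8 = (5^4)^2 ≡ 625^2 = 390625 ≡ 1139 (mod 1307)
5^16 = (5^8)^2 ≡ 1139^2 = 1297321 ≡ 777 (mod 1307)
5^32 = (5^16)^2 ≡ 777^2 = 603729 ≡ 1202 (mod 1307)
5^38 = 5^32 · 5^4 · 5^2 ≡ 1202 · 625 · 25 ≡ 967 (mod 1307).
So A = 967. Bob then computes K = A^b mod p = 967^27 mod 1307.
967^1 ≡ 967 (mod 1307)
967^2 = (967^1)^2 ≡ 967^2 = 935089 ≡ 584 (mod 1307)
967^4 = (967^2)^2 ≡ 584^2 = 341056 ≡ 1236 (mod 1307)
967^8 = (967^4)^2 ≡ 1236^2 = 1527696 ≡ 1120 (mod 1307)
967^16 = (967^8)^2 ≡ 1120^2 = 1254400 ≡ 987 (mod 1307)
967^27 = 967^16 · 967^8 · 967^2 · 967^1 ≡ 987 · 1120 · 584 · 967 ≡ 733 (mod 1307).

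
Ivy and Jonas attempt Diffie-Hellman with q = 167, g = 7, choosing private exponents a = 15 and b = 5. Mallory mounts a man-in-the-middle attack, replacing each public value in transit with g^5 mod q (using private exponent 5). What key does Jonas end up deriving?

Jonas receives Mallory's public value M = 7^5 mod 167 instead of the honest one.
7^1 ≡ 7 (mod 167)
7^2 = (7^1)^2 ≡ 7^2 = 49 ≡ 49 (mod 167)
7^4 = (7^2)^2 ≡ 49^2 = 2401 ≡ 63 (mod 167)
7^5 = 7^4 · 7^1 ≡ 63 · 7 ≡ 107 (mod 167).
So M = 107. Jonas computes K = M^5 mod 167.
107^1 ≡ 107 (mod 167)
107^2 = (107^1)^2 ≡ 107^2 = 11449 ≡ 93 (mod 167)
107^4 = (107^2)^2 ≡ 93^2 = 8649 ≡ 132 (mod 167)
107^5 = 107^4 · 107^1 ≡ 132 · 107 ≡ 96 (mod 167).

96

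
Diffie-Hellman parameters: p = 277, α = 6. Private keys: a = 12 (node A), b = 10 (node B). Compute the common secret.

131

Node A sends A = α^a mod p = 6^12 mod 277.
6^1 ≡ 6 (mod 277)
6^2 = (6^1)^2 ≡ 6^2 = 36 ≡ 36 (mod 277)
6^4 = (6^2)^2 ≡ 36^2 = 1296 ≡ 188 (mod 277)
6^8 = (6^4)^2 ≡ 188^2 = 35344 ≡ 165 (mod 277)
6^12 = 6^8 · 6^4 ≡ 165 · 188 ≡ 273 (mod 277).
So A = 273. Node B then computes K = A^b mod p = 273^10 mod 277.
273^1 ≡ 273 (mod 277)
273^2 = (273^1)^2 ≡ 273^2 = 74529 ≡ 16 (mod 277)
273^4 = (273^2)^2 ≡ 16^2 = 256 ≡ 256 (mod 277)
273^8 = (273^4)^2 ≡ 256^2 = 65536 ≡ 164 (mod 277)
273^10 = 273^8 · 273^2 ≡ 164 · 16 ≡ 131 (mod 277).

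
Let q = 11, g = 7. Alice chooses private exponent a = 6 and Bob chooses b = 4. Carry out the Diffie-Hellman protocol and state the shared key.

3

Alice sends A = g^a mod q = 7^6 mod 11.
7^1 ≡ 7 (mod 11)
7^2 = (7^1)^2 ≡ 7^2 = 49 ≡ 5 (mod 11)
7^4 = (7^2)^2 ≡ 5^2 = 25 ≡ 3 (mod 11)
7^6 = 7^4 · 7^2 ≡ 3 · 5 ≡ 4 (mod 11).
So A = 4. Bob then computes K = A^b mod q = 4^4 mod 11.
4^1 ≡ 4 (mod 11)
4^2 = (4^1)^2 ≡ 4^2 = 16 ≡ 5 (mod 11)
4^4 = (4^2)^2 ≡ 5^2 = 25 ≡ 3 (mod 11)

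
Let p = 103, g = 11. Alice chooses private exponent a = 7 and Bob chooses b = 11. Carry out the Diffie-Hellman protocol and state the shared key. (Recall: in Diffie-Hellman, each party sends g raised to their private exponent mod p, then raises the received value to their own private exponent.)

Alice sends A = g^a mod p = 11^7 mod 103.
11^1 ≡ 11 (mod 103)
11^2 = (11^1)^2 ≡ 11^2 = 121 ≡ 18 (mod 103)
11^4 = (11^2)^2 ≡ 18^2 = 324 ≡ 15 (mod 103)
11^7 = 11^4 · 11^2 · 11^1 ≡ 15 · 18 · 11 ≡ 86 (mod 103).
So A = 86. Bob then computes K = A^b mod p = 86^11 mod 103.
86^1 ≡ 86 (mod 103)
86^2 = (86^1)^2 ≡ 86^2 = 7396 ≡ 83 (mod 103)
86^4 = (86^2)^2 ≡ 83^2 = 6889 ≡ 91 (mod 103)
86^8 = (86^4)^2 ≡ 91^2 = 8281 ≡ 41 (mod 103)
86^11 = 86^8 · 86^2 · 86^1 ≡ 41 · 83 · 86 ≡ 35 (mod 103).

35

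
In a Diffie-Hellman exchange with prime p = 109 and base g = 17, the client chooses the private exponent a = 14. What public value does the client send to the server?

4

Public value = 17^14 (mod 109).
17^1 ≡ 17 (mod 109)
17^2 = (17^1)^2 ≡ 17^2 = 289 ≡ 71 (mod 109)
17^4 = (17^2)^2 ≡ 71^2 = 5041 ≡ 27 (mod 109)
17^8 = (17^4)^2 ≡ 27^2 = 729 ≡ 75 (mod 109)
17^14 = 17^8 · 17^4 · 17^2 ≡ 75 · 27 · 71 ≡ 4 (mod 109).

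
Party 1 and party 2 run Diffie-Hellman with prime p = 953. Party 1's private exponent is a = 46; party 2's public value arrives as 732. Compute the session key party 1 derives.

Shared key K = 732^46 mod 953.
732^1 ≡ 732 (mod 953)
732^2 = (732^1)^2 ≡ 732^2 = 535824 ≡ 238 (mod 953)
732^4 = (732^2)^2 ≡ 238^2 = 56644 ≡ 417 (mod 953)
732^8 = (732^4)^2 ≡ 417^2 = 173889 ≡ 443 (mod 953)
732^16 = (732^8)^2 ≡ 443^2 = 196249 ≡ 884 (mod 953)
732^32 = (732^16)^2 ≡ 884^2 = 781456 ≡ 949 (mod 953)
732^46 = 732^32 · 732^8 · 732^4 · 732^2 ≡ 949 · 443 · 417 · 238 ≡ 802 (mod 953).

802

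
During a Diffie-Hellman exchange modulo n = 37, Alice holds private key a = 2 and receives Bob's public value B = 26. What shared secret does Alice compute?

Shared key K = 26^2 mod 37.
26^1 ≡ 26 (mod 37)
26^2 = (26^1)^2 ≡ 26^2 = 676 ≡ 10 (mod 37)

10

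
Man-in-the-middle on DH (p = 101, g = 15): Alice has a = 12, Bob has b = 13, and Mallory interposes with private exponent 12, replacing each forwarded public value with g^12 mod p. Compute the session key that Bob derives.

54

Bob receives Mallory's public value M = 15^12 mod 101 instead of the honest one.
15^1 ≡ 15 (mod 101)
15^2 = (15^1)^2 ≡ 15^2 = 225 ≡ 23 (mod 101)
15^4 = (15^2)^2 ≡ 23^2 = 529 ≡ 24 (mod 101)
15^8 = (15^4)^2 ≡ 24^2 = 576 ≡ 71 (mod 101)
15^12 = 15^8 · 15^4 ≡ 71 · 24 ≡ 88 (mod 101).
So M = 88. Bob computes K = M^13 mod 101.
88^1 ≡ 88 (mod 101)
88^2 = (88^1)^2 ≡ 88^2 = 7744 ≡ 68 (mod 101)
88^4 = (88^2)^2 ≡ 68^2 = 4624 ≡ 79 (mod 101)
88^8 = (88^4)^2 ≡ 79^2 = 6241 ≡ 80 (mod 101)
88^13 = 88^8 · 88^4 · 88^1 ≡ 80 · 79 · 88 ≡ 54 (mod 101).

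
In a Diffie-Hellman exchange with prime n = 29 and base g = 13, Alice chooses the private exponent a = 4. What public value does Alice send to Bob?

Public value = 13^4 (mod 29).
13^1 ≡ 13 (mod 29)
13^2 = (13^1)^2 ≡ 13^2 = 169 ≡ 24 (mod 29)
13^4 = (13^2)^2 ≡ 24^2 = 576 ≡ 25 (mod 29)

25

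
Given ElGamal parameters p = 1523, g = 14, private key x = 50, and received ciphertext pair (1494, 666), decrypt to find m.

56

Shared mask s = c₁^x mod p = 1494^50 mod 1523.
1494^1 ≡ 1494 (mod 1523)
1494^2 = (1494^1)^2 ≡ 1494^2 = 2232036 ≡ 841 (mod 1523)
1494^4 = (1494^2)^2 ≡ 841^2 = 707281 ≡ 609 (mod 1523)
1494^8 = (1494^4)^2 ≡ 609^2 = 370881 ≡ 792 (mod 1523)
1494^16 = (1494^8)^2 ≡ 792^2 = 627264 ≡ 1311 (mod 1523)
1494^32 = (1494^16)^2 ≡ 1311^2 = 1718721 ≡ 777 (mod 1523)
1494^50 = 1494^32 · 1494^16 · 1494^2 ≡ 777 · 1311 · 841 ≡ 719 (mod 1523).
So s = 719; s⁻¹ ≡ 430 (mod 1523).
m = c₂ · s⁻¹ mod 1523 = 666 · 430 mod 1523 = 56.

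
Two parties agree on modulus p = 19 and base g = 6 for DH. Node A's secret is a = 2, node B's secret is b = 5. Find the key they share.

6

Node A sends A = g^a mod p = 6^2 mod 19.
6^1 ≡ 6 (mod 19)
6^2 = (6^1)^2 ≡ 6^2 = 36 ≡ 17 (mod 19)
So A = 17. Node B then computes K = A^b mod p = 17^5 mod 19.
17^1 ≡ 17 (mod 19)
17^2 = (17^1)^2 ≡ 17^2 = 289 ≡ 4 (mod 19)
17^4 = (17^2)^2 ≡ 4^2 = 16 ≡ 16 (mod 19)
17^5 = 17^4 · 17^1 ≡ 16 · 17 ≡ 6 (mod 19).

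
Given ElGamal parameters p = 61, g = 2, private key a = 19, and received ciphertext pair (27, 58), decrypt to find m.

Shared mask s = c₁^a mod p = 27^19 mod 61.
27^1 ≡ 27 (mod 61)
27^2 = (27^1)^2 ≡ 27^2 = 729 ≡ 58 (mod 61)
27^4 = (27^2)^2 ≡ 58^2 = 3364 ≡ 9 (mod 61)
27^8 = (27^4)^2 ≡ 9^2 = 81 ≡ 20 (mod 61)
27^16 = (27^8)^2 ≡ 20^2 = 400 ≡ 34 (mod 61)
27^19 = 27^16 · 27^2 · 27^1 ≡ 34 · 58 · 27 ≡ 52 (mod 61).
So s = 52; s⁻¹ ≡ 27 (mod 61).
m = c₂ · s⁻¹ mod 61 = 58 · 27 mod 61 = 41.

41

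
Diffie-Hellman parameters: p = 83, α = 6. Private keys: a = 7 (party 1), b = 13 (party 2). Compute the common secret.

Party 2 sends B = α^b mod p = 6^13 mod 83.
6^1 ≡ 6 (mod 83)
6^2 = (6^1)^2 ≡ 6^2 = 36 ≡ 36 (mod 83)
6^4 = (6^2)^2 ≡ 36^2 = 1296 ≡ 51 (mod 83)
6^8 = (6^4)^2 ≡ 51^2 = 2601 ≡ 28 (mod 83)
6^13 = 6^8 · 6^4 · 6^1 ≡ 28 · 51 · 6 ≡ 19 (mod 83).
So B = 19. Party 1 then computes K = B^a mod p = 19^7 mod 83.
19^1 ≡ 19 (mod 83)
19^2 = (19^1)^2 ≡ 19^2 = 361 ≡ 29 (mod 83)
19^4 = (19^2)^2 ≡ 29^2 = 841 ≡ 11 (mod 83)
19^7 = 19^4 · 19^2 · 19^1 ≡ 11 · 29 · 19 ≡ 2 (mod 83).

2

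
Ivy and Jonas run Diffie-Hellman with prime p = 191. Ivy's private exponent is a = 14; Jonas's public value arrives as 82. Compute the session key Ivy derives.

184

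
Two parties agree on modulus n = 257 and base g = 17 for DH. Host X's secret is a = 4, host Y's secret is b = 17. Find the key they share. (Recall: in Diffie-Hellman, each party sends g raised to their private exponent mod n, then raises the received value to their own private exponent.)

Host X sends A = g^a mod n = 17^4 mod 257.
17^1 ≡ 17 (mod 257)
17^2 = (17^1)^2 ≡ 17^2 = 289 ≡ 32 (mod 257)
17^4 = (17^2)^2 ≡ 32^2 = 1024 ≡ 253 (mod 257)
So A = 253. Host Y then computes K = A^b mod n = 253^17 mod 257.
253^1 ≡ 253 (mod 257)
253^2 = (253^1)^2 ≡ 253^2 = 64009 ≡ 16 (mod 257)
253^4 = (253^2)^2 ≡ 16^2 = 256 ≡ 256 (mod 257)
253^8 = (253^4)^2 ≡ 256^2 = 65536 ≡ 1 (mod 257)
253^16 = (253^8)^2 ≡ 1^2 = 1 ≡ 1 (mod 257)
253^17 = 253^16 · 253^1 ≡ 1 · 253 ≡ 253 (mod 257).

253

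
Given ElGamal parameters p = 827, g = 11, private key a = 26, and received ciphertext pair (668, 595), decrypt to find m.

546

Shared mask s = c₁^a mod p = 668^26 mod 827.
668^1 ≡ 668 (mod 827)
668^2 = (668^1)^2 ≡ 668^2 = 446224 ≡ 471 (mod 827)
668^4 = (668^2)^2 ≡ 471^2 = 221841 ≡ 205 (mod 827)
668^8 = (668^4)^2 ≡ 205^2 = 42025 ≡ 675 (mod 827)
668^16 = (668^8)^2 ≡ 675^2 = 455625 ≡ 775 (mod 827)
668^26 = 668^16 · 668^8 · 668^2 ≡ 775 · 675 · 471 ≡ 457 (mod 827).
So s = 457; s⁻¹ ≡ 789 (mod 827).
m = c₂ · s⁻¹ mod 827 = 595 · 789 mod 827 = 546.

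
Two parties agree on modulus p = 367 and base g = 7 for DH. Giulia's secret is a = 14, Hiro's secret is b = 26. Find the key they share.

Hiro sends B = g^b mod p = 7^26 mod 367.
7^1 ≡ 7 (mod 367)
7^2 = (7^1)^2 ≡ 7^2 = 49 ≡ 49 (mod 367)
7^4 = (7^2)^2 ≡ 49^2 = 2401 ≡ 199 (mod 367)
7^8 = (7^4)^2 ≡ 199^2 = 39601 ≡ 332 (mod 367)
7^16 = (7^8)^2 ≡ 332^2 = 110224 ≡ 124 (mod 367)
7^26 = 7^16 · 7^8 · 7^2 ≡ 124 · 332 · 49 ≡ 200 (mod 367).
So B = 200. Giulia then computes K = B^a mod p = 200^14 mod 367.
200^1 ≡ 200 (mod 367)
200^2 = (200^1)^2 ≡ 200^2 = 40000 ≡ 364 (mod 367)
200^4 = (200^2)^2 ≡ 364^2 = 132496 ≡ 9 (mod 367)
200^8 = (200^4)^2 ≡ 9^2 = 81 ≡ 81 (mod 367)
200^14 = 200^8 · 200^4 · 200^2 ≡ 81 · 9 · 364 ≡ 15 (mod 367).

15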